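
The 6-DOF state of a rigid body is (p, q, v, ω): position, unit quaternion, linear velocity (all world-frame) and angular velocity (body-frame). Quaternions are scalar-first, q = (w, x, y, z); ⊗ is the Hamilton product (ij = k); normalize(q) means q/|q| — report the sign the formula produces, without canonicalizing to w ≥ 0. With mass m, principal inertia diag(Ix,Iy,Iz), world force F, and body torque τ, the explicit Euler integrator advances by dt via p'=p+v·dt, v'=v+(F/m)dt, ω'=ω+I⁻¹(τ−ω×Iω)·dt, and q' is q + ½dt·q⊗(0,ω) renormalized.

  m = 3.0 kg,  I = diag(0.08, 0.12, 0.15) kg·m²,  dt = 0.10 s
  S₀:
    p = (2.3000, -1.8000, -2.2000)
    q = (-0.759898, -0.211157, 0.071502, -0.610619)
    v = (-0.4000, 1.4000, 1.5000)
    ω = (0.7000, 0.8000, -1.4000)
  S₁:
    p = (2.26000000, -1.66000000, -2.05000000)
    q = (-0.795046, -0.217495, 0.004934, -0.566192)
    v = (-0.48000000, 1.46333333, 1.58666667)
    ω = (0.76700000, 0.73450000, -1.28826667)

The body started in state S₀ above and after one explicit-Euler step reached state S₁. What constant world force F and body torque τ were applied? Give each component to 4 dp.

Δω = ω₁−ω₀ = (0.06700000, -0.06550000, 0.11173333)
τ = I·(Δω/dt) + ω₀×(Iω₀) = (0.0200, -0.0100, 0.1900)
v₁ − v₀ = (-0.08000000, 0.06333333, 0.08666667)
m·(v₁−v₀)/dt = (-2.4000, 1.9000, 2.6000)

F = (-2.4000, 1.9000, 2.6000)
τ = (0.0200, -0.0100, 0.1900)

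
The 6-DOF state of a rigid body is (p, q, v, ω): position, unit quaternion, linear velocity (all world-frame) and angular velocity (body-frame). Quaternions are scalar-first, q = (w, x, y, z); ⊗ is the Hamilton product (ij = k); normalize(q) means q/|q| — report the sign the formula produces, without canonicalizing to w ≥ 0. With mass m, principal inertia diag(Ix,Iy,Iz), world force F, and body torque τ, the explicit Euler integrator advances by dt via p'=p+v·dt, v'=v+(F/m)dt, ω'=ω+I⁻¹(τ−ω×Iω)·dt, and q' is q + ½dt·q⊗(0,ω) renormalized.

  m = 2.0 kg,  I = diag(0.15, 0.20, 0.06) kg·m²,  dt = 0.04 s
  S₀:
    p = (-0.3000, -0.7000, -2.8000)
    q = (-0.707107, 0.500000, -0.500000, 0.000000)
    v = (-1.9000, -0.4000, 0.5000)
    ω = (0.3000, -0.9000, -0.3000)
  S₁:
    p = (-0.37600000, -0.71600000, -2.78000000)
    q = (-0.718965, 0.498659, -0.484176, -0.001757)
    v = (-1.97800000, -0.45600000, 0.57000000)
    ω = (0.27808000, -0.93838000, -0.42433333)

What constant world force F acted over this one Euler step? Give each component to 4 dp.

F = (-3.9000, -2.8000, 3.5000)

Δv = v₁−v₀ = (-0.07800000, -0.05600000, 0.07000000)
m·(v₁−v₀)/dt = (-3.9000, -2.8000, 3.5000)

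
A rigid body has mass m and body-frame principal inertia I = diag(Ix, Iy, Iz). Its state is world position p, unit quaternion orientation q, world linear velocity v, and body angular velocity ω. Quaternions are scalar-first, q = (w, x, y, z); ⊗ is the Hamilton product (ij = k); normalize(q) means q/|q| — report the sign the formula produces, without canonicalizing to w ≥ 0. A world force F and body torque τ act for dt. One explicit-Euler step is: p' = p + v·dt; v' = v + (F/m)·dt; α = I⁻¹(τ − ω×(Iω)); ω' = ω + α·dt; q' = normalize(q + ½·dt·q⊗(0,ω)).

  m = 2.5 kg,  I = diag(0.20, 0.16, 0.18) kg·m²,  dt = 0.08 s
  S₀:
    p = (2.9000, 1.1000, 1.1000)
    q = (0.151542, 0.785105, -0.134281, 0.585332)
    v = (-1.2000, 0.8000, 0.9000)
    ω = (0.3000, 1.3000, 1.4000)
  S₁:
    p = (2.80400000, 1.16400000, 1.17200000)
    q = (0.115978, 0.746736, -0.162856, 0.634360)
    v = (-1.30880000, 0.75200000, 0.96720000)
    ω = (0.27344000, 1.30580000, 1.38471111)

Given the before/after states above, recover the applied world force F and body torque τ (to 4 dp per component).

F = (-3.4000, -1.5000, 2.1000)
τ = (-0.0300, 0.0200, -0.0500)

rate change Δω = (-0.02656000, 0.00580000, -0.01528889)
gyro term ω₀×Iω₀ = (0.0364, 0.0084, -0.0156)
I·α + gyro = (-0.0300, 0.0200, -0.0500)
Δv = v₁−v₀ = (-0.10880000, -0.04800000, 0.06720000)
m·(v₁−v₀)/dt = (-3.4000, -1.5000, 2.1000)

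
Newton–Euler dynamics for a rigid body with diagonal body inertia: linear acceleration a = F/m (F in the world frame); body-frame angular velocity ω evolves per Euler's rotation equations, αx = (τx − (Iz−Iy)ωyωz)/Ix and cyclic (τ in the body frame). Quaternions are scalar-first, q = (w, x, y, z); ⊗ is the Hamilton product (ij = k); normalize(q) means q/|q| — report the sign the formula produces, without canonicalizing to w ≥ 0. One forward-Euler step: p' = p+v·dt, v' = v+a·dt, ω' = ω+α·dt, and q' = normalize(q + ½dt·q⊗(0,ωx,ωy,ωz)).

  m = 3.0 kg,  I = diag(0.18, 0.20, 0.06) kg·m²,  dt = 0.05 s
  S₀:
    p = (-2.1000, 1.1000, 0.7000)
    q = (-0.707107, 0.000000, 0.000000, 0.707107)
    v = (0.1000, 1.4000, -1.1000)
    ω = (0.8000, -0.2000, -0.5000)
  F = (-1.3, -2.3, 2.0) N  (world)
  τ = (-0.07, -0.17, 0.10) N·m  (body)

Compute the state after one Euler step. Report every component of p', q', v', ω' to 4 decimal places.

p + v·dt = (-2.0950, 1.1700, 0.6450)
v + (F/m)dt = (0.0783, 1.3617, -1.0667)
gyro term ω×Iω = (-0.0140, -0.0480, -0.0032)
(τ − ω×Iω)/I = (-0.3111, -0.6100, 1.7200)
ω' = ω + α·dt = (0.7844, -0.2305, -0.4140)
2q̇ = q⊗(0,ω) = (0.3535535, -0.4242642, 0.7071070, 0.3535535)
q + ½dt·q⊗(0,ω), renormalized = (-0.6981, -0.0106, 0.0177, 0.7157)

p' = (-2.0950, 1.1700, 0.6450)
q' = (-0.6981, -0.0106, 0.0177, 0.7157)
v' = (0.0783, 1.3617, -1.0667)
ω' = (0.7844, -0.2305, -0.4140)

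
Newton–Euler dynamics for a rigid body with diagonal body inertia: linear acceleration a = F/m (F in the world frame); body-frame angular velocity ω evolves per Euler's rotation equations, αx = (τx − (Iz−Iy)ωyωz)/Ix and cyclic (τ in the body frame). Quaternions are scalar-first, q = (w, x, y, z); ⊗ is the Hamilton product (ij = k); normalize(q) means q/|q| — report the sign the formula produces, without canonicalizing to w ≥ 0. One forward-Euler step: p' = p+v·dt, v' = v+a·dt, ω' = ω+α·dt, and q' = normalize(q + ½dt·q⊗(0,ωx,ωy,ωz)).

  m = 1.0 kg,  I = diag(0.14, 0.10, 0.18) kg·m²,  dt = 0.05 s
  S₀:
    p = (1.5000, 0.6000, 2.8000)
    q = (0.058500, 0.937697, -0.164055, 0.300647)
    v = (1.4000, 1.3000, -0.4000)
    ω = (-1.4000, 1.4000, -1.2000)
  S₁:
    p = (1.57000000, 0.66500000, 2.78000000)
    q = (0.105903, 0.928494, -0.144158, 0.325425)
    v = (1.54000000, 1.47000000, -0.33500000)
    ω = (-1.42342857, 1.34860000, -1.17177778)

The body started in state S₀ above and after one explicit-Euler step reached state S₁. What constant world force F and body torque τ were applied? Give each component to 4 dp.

Δω = ω₁−ω₀ = (-0.02342857, -0.05140000, 0.02822222)
I·α + gyro = (-0.2000, -0.1700, 0.1800)
velocity change Δv = (0.14000000, 0.17000000, 0.06500000)
F = m·Δv/dt = (2.8000, 3.4000, 1.3000)

F = (2.8000, 3.4000, 1.3000)
τ = (-0.2000, -0.1700, 0.1800)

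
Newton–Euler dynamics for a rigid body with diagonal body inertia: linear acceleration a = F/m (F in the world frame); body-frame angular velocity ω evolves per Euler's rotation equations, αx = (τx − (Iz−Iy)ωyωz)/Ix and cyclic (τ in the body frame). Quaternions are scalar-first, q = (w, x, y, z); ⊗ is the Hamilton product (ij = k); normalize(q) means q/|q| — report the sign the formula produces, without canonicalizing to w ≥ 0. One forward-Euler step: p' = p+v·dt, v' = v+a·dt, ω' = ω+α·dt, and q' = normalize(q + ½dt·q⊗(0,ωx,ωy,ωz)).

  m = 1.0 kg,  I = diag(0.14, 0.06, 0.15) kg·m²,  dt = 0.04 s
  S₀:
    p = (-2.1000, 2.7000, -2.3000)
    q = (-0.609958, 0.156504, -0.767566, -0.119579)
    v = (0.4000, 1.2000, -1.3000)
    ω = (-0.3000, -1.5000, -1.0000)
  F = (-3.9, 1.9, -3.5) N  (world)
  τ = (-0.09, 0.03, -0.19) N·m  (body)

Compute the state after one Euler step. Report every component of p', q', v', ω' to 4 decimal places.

p' = (-2.0840, 2.7480, -2.3520)
q' = (-0.6340, 0.1718, -0.7449, -0.1166)
v' = (0.2440, 1.2760, -1.4400)
ω' = (-0.3643, -1.4780, -1.0411)

a = F/m = (-3.9000, 1.9000, -3.5000)
p + v·dt = (-2.0840, 2.7480, -2.3520)
v + (F/m)dt = (0.2440, 1.2760, -1.4400)
gyro term ω×Iω = (0.1350, -0.0030, -0.0360)
angular accel α = (-1.6071, 0.5500, -1.0267)
ω + α·dt = (-0.3643, -1.4780, -1.0411)
Hamilton product q⊗(0,ω) = (-1.2239768, 0.7711849, 1.1073147, 0.1449322)
q' = normalize(q + ½dt·q⊗(0,ω)) = (-0.6340, 0.1718, -0.7449, -0.1166)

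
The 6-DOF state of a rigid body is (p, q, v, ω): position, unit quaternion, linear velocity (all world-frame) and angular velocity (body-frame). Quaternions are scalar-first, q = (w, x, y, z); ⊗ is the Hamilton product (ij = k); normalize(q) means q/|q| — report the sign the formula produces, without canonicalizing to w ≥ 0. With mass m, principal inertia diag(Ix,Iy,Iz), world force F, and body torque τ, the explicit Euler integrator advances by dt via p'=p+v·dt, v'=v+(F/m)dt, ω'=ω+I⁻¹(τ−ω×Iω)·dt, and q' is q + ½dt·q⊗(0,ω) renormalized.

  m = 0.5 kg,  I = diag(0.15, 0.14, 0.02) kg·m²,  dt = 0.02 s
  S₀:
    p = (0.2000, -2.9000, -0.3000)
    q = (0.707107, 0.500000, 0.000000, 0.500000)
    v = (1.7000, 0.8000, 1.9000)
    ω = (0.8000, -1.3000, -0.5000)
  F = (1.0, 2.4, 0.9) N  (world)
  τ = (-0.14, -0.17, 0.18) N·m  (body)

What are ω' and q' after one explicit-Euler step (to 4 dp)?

ω' = (0.7917, -1.3169, -0.3304)
q' = (0.7055, 0.5121, -0.0027, 0.4899)

precession coupling ω×(Iω) = (-0.0780, -0.0520, 0.0104)
angular accel α = (-0.4133, -0.8429, 8.4800)
ω' = ω + α·dt = (0.7917, -1.3169, -0.3304)
2q̇ = q⊗(0,ω) = (-0.1500000, 1.2156856, -0.2692391, -1.0035535)
q' = normalize(q + ½dt·q⊗(0,ω)) = (0.7055, 0.5121, -0.0027, 0.4899)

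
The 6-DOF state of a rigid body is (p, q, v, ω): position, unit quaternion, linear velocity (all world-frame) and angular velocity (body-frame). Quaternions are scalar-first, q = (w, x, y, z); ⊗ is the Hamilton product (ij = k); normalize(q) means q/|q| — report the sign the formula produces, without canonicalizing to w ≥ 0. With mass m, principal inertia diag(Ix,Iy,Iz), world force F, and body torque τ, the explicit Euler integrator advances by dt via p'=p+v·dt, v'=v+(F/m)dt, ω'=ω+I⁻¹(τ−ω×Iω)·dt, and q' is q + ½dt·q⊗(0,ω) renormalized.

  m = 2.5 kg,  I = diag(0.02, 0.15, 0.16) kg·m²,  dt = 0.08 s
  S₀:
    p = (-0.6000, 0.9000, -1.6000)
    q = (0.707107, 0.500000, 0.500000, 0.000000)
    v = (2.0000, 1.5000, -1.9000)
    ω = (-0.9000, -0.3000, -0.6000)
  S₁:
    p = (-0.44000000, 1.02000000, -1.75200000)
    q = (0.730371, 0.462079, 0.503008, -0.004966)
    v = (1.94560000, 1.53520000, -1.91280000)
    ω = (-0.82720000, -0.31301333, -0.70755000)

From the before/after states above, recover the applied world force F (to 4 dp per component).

Δv = v₁−v₀ = (-0.05440000, 0.03520000, -0.01280000)
F = m·Δv/dt = (-1.7000, 1.1000, -0.4000)

F = (-1.7000, 1.1000, -0.4000)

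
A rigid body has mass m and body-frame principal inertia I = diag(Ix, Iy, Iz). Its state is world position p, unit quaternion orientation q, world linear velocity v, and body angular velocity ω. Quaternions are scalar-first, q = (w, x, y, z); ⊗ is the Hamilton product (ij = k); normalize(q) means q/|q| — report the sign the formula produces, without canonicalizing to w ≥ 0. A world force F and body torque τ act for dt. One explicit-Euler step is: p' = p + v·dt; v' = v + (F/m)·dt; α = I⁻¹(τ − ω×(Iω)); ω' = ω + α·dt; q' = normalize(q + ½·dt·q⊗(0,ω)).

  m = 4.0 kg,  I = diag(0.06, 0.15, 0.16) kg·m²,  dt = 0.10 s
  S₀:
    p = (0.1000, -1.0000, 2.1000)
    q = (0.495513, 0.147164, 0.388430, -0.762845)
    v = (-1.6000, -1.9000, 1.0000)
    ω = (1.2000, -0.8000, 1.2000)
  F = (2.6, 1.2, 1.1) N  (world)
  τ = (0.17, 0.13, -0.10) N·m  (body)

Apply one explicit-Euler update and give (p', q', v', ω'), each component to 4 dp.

ω×(Iω) gyroscopic = (-0.0096, -0.1440, -0.0864)
α = I⁻¹(τ − ω×Iω) = (2.9933, 1.8267, -0.0850)
ω + α·dt = (1.4993, -0.6173, 1.1915)
Hamilton product q⊗(0,ω) = (1.0495612, 0.4504556, -1.4884212, 0.0107684)
q' = normalize(q + ½dt·q⊗(0,ω)) = (0.5456, 0.1689, 0.3126, -0.7590)
a = F/m = (0.6500, 0.3000, 0.2750)
new position p' = (-0.0600, -1.1900, 2.2000)
v' = v + a·dt = (-1.5350, -1.8700, 1.0275)

p' = (-0.0600, -1.1900, 2.2000)
q' = (0.5456, 0.1689, 0.3126, -0.7590)
v' = (-1.5350, -1.8700, 1.0275)
ω' = (1.4993, -0.6173, 1.1915)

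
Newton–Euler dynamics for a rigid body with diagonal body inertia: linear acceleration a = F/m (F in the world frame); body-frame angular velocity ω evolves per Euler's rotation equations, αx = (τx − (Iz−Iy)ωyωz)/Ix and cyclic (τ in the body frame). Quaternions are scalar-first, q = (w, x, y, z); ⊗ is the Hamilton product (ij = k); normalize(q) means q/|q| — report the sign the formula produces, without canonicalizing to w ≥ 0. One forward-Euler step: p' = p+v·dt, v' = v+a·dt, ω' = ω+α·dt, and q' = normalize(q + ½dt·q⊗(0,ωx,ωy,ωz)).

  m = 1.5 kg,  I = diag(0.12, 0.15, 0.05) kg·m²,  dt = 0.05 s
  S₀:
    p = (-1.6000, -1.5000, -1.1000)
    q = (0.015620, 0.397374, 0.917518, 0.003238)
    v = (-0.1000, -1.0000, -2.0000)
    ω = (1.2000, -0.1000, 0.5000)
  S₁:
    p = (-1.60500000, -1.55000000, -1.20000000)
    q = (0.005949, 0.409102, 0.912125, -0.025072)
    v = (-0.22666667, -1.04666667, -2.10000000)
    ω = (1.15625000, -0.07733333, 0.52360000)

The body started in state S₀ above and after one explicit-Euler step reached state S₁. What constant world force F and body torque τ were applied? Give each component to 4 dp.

ω₁ − ω₀ = (-0.04375000, 0.02266667, 0.02360000)
precession coupling = (0.0050, 0.0420, -0.0036)
I·α + gyro = (-0.1000, 0.1100, 0.0200)
Δv = v₁−v₀ = (-0.12666667, -0.04666667, -0.10000000)
m·(v₁−v₀)/dt = (-3.8000, -1.4000, -3.0000)

F = (-3.8000, -1.4000, -3.0000)
τ = (-0.1000, 0.1100, 0.0200)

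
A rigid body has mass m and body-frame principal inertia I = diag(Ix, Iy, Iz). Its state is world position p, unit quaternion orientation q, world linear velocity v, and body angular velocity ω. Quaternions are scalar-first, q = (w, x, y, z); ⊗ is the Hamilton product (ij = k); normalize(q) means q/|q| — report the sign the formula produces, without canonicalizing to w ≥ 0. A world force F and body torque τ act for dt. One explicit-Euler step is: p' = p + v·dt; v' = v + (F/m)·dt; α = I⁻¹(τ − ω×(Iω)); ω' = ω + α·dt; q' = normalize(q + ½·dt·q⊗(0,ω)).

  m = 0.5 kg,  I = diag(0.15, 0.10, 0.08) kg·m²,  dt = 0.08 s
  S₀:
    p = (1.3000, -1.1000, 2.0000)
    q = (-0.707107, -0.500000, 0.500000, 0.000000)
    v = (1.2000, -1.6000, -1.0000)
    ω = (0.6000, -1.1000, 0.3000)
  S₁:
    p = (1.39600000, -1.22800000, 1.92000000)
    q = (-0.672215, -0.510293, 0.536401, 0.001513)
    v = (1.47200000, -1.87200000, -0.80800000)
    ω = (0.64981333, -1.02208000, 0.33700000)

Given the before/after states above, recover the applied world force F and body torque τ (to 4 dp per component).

ω₁ − ω₀ = (0.04981333, 0.07792000, 0.03700000)
applied torque τ = (0.1000, 0.1100, 0.0700)
Δv = v₁−v₀ = (0.27200000, -0.27200000, 0.19200000)
applied force F = (1.7000, -1.7000, 1.2000)

F = (1.7000, -1.7000, 1.2000)
τ = (0.1000, 0.1100, 0.0700)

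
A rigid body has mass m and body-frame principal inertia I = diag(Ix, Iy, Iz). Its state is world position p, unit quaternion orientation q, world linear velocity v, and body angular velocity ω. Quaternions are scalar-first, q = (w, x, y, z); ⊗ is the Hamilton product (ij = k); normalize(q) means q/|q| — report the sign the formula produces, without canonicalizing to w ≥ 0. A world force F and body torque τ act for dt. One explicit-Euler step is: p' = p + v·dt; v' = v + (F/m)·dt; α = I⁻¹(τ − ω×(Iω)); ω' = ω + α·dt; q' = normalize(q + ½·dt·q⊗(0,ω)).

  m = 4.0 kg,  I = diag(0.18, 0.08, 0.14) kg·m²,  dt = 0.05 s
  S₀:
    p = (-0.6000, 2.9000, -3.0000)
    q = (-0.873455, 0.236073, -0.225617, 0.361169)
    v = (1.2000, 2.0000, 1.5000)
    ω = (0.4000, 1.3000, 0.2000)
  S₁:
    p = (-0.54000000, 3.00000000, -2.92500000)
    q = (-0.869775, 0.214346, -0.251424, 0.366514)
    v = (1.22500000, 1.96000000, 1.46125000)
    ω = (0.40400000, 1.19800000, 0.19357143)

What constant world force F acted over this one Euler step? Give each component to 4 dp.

velocity change Δv = (0.02500000, -0.04000000, -0.03875000)
applied force F = (2.0000, -3.2000, -3.1000)

F = (2.0000, -3.2000, -3.1000)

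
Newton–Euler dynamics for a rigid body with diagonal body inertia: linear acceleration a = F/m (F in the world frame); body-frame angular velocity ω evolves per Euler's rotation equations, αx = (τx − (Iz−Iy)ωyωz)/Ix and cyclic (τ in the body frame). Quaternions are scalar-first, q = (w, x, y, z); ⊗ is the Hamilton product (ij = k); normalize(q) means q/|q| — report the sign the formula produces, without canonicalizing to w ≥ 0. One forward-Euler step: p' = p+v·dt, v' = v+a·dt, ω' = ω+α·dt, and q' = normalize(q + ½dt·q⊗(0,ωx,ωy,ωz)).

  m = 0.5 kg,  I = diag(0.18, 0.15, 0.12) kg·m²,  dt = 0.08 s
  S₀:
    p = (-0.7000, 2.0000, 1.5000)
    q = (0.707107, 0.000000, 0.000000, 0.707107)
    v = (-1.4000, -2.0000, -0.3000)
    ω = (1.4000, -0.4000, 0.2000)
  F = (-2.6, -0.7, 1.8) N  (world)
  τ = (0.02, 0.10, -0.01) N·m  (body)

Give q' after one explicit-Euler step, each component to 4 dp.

Hamilton product q⊗(0,ω) = (-0.1414214, 1.2727926, 0.7071070, 0.1414214)
updated quaternion q' = (0.7002, 0.0508, 0.0282, 0.7115)

q' = (0.7002, 0.0508, 0.0282, 0.7115)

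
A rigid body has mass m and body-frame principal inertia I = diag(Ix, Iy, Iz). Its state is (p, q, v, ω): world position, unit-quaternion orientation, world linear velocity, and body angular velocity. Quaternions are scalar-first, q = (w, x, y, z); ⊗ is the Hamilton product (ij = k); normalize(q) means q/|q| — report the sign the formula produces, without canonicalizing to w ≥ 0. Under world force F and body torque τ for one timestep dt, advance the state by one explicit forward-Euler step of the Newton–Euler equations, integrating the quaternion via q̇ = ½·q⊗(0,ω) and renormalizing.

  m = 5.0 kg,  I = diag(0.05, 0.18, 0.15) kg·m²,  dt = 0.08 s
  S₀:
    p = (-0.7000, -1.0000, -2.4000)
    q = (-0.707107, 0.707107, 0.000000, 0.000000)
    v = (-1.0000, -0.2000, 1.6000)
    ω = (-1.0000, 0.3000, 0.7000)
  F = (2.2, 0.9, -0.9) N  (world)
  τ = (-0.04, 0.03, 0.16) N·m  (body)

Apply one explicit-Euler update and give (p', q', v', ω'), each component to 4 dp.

p' = (-0.7800, -1.0160, -2.2720)
q' = (-0.6780, 0.7345, -0.0282, -0.0113)
v' = (-0.9648, -0.1856, 1.5856)
ω' = (-1.0539, 0.2822, 0.8061)

ω×(Iω) gyroscopic = (-0.0063, 0.0700, -0.0390)
angular accel α = (-0.6740, -0.2222, 1.3267)
ω' = ω + α·dt = (-1.0539, 0.2822, 0.8061)
2q̇ = q⊗(0,ω) = (0.7071070, 0.7071070, -0.7071070, -0.2828428)
updated quaternion q' = (-0.6780, 0.7345, -0.0282, -0.0113)
linear accel F/m = (0.4400, 0.1800, -0.1800)
p' = p + v·dt = (-0.7800, -1.0160, -2.2720)
v + (F/m)dt = (-0.9648, -0.1856, 1.5856)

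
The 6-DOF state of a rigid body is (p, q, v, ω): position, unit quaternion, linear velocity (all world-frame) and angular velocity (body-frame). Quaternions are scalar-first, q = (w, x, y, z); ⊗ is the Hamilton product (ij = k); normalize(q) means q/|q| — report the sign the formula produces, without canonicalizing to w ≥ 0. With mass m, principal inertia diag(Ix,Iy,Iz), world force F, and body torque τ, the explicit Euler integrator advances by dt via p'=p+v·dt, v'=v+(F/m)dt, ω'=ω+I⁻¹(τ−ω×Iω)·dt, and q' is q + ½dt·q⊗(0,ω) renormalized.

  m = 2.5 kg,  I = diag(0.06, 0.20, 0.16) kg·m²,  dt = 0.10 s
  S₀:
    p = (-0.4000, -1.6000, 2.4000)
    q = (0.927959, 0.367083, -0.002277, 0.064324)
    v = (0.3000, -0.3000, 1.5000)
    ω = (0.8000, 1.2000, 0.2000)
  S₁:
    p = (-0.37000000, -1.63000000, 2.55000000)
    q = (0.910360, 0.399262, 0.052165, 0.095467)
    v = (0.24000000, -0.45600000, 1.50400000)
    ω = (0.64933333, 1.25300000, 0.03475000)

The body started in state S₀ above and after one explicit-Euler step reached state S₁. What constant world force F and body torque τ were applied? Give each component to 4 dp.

velocity change Δv = (-0.06000000, -0.15600000, 0.00400000)
F = m·Δv/dt = (-1.5000, -3.9000, 0.1000)
Δω = ω₁−ω₀ = (-0.15066667, 0.05300000, -0.16525000)
ω₀×(Iω₀) = (-0.0096, -0.0160, 0.1344)
applied torque τ = (-0.1000, 0.0900, -0.1300)

F = (-1.5000, -3.9000, 0.1000)
τ = (-0.1000, 0.0900, -0.1300)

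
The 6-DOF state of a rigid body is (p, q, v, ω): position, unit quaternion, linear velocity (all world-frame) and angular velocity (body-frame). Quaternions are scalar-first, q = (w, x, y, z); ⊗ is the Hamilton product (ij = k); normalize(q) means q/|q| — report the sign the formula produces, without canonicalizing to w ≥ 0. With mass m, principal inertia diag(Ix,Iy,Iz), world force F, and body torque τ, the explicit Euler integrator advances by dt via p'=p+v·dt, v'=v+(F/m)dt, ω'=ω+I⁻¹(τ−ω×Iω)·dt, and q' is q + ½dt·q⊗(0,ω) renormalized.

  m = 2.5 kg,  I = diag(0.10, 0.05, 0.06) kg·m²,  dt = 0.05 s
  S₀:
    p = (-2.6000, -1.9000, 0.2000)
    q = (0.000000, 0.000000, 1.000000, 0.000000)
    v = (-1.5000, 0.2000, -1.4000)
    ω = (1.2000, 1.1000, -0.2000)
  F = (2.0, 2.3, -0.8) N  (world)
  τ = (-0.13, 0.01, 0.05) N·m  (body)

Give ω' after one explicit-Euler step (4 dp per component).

(τ − ω×Iω)/I = (-1.2780, 0.3920, 1.9333)
ω' = ω + α·dt = (1.1361, 1.1196, -0.1033)

ω' = (1.1361, 1.1196, -0.1033)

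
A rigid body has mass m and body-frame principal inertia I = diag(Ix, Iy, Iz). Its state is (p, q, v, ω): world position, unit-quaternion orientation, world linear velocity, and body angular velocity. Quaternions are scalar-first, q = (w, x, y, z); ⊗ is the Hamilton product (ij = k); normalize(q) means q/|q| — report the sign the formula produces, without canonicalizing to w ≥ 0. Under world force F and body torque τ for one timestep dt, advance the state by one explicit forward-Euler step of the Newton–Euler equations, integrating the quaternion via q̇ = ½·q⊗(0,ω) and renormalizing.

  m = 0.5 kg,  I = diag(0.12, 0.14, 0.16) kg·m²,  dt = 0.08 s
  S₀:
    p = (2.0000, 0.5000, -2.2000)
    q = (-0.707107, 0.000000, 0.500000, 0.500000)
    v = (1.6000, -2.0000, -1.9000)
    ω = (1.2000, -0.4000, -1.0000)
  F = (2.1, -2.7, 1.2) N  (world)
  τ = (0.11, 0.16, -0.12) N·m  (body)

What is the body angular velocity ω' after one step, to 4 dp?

ω×(Iω) gyroscopic = (0.0080, 0.0480, -0.0096)
(τ − ω×Iω)/I = (0.8500, 0.8000, -0.6900)
ω + α·dt = (1.2680, -0.3360, -1.0552)

ω' = (1.2680, -0.3360, -1.0552)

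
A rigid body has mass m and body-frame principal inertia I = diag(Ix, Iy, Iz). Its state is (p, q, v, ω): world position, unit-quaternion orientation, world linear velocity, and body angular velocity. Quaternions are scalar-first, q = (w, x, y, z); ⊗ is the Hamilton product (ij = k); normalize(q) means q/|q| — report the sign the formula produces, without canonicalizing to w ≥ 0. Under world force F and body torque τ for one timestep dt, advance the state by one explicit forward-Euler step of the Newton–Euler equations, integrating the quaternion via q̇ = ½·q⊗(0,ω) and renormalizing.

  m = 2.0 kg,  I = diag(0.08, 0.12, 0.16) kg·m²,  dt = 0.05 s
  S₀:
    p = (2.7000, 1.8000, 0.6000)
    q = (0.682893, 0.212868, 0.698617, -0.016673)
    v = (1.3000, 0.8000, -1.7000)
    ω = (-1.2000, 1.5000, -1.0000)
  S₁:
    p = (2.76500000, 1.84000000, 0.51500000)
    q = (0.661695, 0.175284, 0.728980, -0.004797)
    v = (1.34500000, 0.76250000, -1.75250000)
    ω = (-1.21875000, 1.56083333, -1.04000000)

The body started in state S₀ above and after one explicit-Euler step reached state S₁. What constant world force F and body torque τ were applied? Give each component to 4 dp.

v₁ − v₀ = (0.04500000, -0.03750000, -0.05250000)
F = m·Δv/dt = (1.8000, -1.5000, -2.1000)
rate change Δω = (-0.01875000, 0.06083333, -0.04000000)
ω₀×(Iω₀) = (-0.0600, -0.0960, -0.0720)
I·α + gyro = (-0.0900, 0.0500, -0.2000)

F = (1.8000, -1.5000, -2.1000)
τ = (-0.0900, 0.0500, -0.2000)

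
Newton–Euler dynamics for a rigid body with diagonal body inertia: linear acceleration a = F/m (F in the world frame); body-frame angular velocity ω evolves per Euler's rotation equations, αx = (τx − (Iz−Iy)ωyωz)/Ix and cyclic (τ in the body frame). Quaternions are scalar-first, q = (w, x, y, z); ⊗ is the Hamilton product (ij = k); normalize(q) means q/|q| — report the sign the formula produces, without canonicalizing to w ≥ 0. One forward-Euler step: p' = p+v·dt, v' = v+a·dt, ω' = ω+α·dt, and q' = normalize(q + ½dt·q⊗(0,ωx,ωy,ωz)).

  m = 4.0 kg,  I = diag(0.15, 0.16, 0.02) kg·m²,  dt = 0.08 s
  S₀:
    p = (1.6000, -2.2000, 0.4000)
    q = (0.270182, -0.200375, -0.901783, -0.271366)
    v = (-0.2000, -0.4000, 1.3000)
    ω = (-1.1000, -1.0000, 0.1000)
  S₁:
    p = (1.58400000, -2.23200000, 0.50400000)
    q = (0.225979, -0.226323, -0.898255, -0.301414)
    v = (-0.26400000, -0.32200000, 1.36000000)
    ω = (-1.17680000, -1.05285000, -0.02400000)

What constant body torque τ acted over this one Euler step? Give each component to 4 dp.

Δω = ω₁−ω₀ = (-0.07680000, -0.05285000, -0.12400000)
gyro term ω₀×Iω₀ = (0.0140, -0.0143, 0.0110)
I·α + gyro = (-0.1300, -0.1200, -0.0200)

τ = (-0.1300, -0.1200, -0.0200)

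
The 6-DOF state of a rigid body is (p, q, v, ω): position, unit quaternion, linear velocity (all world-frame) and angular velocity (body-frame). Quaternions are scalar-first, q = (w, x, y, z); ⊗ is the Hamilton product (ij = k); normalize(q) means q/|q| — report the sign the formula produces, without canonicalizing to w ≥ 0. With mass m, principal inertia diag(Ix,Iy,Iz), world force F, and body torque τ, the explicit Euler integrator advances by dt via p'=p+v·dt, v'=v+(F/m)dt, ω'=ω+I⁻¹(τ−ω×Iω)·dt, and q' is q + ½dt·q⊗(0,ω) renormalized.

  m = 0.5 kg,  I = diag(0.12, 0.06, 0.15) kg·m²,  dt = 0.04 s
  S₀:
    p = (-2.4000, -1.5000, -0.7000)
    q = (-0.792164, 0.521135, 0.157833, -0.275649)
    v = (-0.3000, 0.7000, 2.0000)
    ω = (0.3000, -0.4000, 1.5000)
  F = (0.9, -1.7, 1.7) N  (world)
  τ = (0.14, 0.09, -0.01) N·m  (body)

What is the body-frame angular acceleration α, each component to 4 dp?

α = (1.6167, 1.7250, -0.1147)

ω×(Iω) gyroscopic = (-0.0540, -0.0135, 0.0072)
α = I⁻¹(τ − ω×Iω) = (1.6167, 1.7250, -0.1147)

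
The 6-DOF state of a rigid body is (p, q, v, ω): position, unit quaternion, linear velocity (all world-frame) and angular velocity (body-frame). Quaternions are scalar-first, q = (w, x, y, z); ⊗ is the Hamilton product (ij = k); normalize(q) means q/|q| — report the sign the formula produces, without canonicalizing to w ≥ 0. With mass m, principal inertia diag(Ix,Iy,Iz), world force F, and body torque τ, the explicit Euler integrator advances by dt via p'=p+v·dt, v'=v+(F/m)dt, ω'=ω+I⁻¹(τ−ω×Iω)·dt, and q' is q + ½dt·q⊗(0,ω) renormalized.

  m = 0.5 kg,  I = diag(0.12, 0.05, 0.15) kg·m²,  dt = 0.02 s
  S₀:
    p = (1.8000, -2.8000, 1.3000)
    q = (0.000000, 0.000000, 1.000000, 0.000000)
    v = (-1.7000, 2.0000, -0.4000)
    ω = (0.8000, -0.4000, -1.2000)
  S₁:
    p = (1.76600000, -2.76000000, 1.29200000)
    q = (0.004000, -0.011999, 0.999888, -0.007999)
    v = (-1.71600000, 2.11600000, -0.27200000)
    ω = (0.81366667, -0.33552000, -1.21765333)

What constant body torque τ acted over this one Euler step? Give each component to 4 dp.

ω₁ − ω₀ = (0.01366667, 0.06448000, -0.01765333)
gyro term ω₀×Iω₀ = (0.0480, 0.0288, 0.0224)
applied torque τ = (0.1300, 0.1900, -0.1100)

τ = (0.1300, 0.1900, -0.1100)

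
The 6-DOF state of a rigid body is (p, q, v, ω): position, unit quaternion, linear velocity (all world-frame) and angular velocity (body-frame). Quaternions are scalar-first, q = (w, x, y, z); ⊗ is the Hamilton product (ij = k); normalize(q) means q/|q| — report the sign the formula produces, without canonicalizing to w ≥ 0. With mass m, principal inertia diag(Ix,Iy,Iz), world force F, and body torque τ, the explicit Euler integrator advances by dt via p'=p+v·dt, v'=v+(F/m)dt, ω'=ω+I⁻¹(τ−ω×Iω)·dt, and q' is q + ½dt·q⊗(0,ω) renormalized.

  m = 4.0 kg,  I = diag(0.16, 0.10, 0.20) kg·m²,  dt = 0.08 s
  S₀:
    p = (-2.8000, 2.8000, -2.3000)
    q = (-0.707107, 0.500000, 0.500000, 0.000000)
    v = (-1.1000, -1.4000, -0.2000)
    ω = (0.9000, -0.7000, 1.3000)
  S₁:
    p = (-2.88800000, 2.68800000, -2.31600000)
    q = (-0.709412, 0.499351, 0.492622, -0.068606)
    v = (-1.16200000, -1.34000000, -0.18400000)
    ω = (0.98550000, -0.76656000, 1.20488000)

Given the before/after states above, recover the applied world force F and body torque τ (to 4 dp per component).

F = (-3.1000, 3.0000, 0.8000)
τ = (0.0800, -0.1300, -0.2000)

rate change Δω = (0.08550000, -0.06656000, -0.09512000)
ω₀×(Iω₀) = (-0.0910, -0.0468, 0.0378)
applied torque τ = (0.0800, -0.1300, -0.2000)
v₁ − v₀ = (-0.06200000, 0.06000000, 0.01600000)
F = m·Δv/dt = (-3.1000, 3.0000, 0.8000)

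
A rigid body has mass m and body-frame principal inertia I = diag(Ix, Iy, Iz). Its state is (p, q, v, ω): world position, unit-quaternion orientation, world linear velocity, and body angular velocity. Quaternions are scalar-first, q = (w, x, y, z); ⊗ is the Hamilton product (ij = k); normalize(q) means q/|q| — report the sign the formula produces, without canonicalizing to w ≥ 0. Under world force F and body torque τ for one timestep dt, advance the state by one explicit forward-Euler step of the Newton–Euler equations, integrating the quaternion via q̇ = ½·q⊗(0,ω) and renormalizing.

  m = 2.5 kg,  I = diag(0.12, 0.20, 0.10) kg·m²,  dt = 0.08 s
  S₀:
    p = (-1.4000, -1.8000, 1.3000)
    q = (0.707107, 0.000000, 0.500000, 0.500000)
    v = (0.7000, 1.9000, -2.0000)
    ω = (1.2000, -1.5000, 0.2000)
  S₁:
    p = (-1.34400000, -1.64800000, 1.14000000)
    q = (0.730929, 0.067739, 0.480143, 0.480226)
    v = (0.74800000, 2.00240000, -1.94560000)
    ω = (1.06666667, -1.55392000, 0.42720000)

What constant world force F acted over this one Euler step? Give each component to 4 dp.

v₁ − v₀ = (0.04800000, 0.10240000, 0.05440000)
applied force F = (1.5000, 3.2000, 1.7000)

F = (1.5000, 3.2000, 1.7000)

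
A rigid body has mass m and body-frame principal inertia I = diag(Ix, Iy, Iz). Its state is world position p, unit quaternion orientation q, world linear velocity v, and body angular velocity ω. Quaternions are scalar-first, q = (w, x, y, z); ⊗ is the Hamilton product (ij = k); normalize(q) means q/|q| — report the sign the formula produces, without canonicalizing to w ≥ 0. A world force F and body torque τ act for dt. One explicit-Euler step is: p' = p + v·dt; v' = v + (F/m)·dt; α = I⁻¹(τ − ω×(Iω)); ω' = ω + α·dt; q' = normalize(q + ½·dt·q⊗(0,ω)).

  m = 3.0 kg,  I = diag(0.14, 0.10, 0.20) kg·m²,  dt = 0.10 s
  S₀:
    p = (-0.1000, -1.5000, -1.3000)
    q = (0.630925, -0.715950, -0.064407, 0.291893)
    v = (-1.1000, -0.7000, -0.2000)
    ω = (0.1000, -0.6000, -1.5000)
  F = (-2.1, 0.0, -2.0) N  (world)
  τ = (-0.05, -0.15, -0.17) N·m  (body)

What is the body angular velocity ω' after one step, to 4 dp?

ω×(Iω) gyroscopic = (0.0900, 0.0090, 0.0024)
(τ − ω×Iω)/I = (-1.0000, -1.5900, -0.8620)
new body rate ω' = (0.0000, -0.7590, -1.5862)

ω' = (0.0000, -0.7590, -1.5862)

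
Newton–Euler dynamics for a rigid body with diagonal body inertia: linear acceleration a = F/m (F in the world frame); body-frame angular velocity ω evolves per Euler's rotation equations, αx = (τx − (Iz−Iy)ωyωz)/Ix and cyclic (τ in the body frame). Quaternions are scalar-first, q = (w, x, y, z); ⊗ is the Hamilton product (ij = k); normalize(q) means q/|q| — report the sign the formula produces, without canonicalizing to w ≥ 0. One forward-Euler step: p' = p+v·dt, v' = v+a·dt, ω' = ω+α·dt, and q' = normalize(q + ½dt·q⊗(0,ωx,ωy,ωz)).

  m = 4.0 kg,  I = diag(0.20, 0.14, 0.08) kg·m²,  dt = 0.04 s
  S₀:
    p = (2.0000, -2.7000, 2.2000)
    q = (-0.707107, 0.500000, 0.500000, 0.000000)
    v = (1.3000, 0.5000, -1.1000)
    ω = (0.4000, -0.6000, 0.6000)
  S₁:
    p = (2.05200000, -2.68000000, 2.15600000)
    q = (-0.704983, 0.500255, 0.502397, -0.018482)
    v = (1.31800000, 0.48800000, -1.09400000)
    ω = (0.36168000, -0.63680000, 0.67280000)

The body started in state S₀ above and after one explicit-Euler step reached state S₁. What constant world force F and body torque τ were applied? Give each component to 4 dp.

Δω = ω₁−ω₀ = (-0.03832000, -0.03680000, 0.07280000)
applied torque τ = (-0.1700, -0.1000, 0.1600)
Δv = v₁−v₀ = (0.01800000, -0.01200000, 0.00600000)
F = m·Δv/dt = (1.8000, -1.2000, 0.6000)

F = (1.8000, -1.2000, 0.6000)
τ = (-0.1700, -0.1000, 0.1600)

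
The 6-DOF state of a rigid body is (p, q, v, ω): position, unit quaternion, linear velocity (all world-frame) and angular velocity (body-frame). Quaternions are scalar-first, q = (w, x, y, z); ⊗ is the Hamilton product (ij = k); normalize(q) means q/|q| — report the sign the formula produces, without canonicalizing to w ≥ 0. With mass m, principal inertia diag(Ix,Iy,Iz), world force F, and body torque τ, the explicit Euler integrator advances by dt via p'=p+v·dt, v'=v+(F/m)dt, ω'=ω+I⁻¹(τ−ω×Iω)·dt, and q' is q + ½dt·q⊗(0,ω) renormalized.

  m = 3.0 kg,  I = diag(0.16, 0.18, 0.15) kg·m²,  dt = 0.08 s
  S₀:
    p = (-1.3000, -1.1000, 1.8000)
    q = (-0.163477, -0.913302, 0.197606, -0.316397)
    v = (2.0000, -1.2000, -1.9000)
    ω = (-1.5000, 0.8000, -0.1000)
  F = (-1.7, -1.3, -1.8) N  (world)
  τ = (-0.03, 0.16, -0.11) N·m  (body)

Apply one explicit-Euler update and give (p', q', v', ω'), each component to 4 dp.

p' = (-1.1400, -1.1960, 1.6480)
q' = (-0.2253, -0.8921, 0.2072, -0.3323)
v' = (1.9547, -1.2347, -1.9480)
ω' = (-1.5162, 0.8704, -0.1459)

(τ − ω×Iω)/I = (-0.2025, 0.8806, -0.5733)
ω' = ω + α·dt = (-1.5162, 0.8704, -0.1459)
Hamilton product q⊗(0,ω) = (-1.5596775, 0.4785725, 0.2524837, -0.4178849)
updated quaternion q' = (-0.2253, -0.8921, 0.2072, -0.3323)
p' = p + v·dt = (-1.1400, -1.1960, 1.6480)
v' = v + a·dt = (1.9547, -1.2347, -1.9480)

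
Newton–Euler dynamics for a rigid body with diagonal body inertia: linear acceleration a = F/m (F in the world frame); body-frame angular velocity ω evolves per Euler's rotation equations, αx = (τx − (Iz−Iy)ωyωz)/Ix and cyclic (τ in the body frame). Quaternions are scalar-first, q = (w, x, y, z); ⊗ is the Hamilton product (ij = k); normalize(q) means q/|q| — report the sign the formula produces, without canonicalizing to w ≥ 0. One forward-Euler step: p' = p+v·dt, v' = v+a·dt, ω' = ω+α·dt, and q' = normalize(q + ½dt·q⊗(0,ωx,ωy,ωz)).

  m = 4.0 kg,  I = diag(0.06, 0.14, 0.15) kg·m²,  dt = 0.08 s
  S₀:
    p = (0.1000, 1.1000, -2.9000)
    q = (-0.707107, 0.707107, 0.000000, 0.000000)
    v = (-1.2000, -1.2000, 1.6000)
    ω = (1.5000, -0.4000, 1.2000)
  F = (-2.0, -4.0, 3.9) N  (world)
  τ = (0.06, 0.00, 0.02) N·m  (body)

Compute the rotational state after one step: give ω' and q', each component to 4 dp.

(τ − ω×Iω)/I = (1.0800, 1.1571, 0.4533)
new body rate ω' = (1.5864, -0.3074, 1.2363)
q⊗(0,ω) = (-1.0606605, -1.0606605, -0.5656856, -1.1313712)
updated quaternion q' = (-0.7472, 0.6626, -0.0226, -0.0451)

ω' = (1.5864, -0.3074, 1.2363)
q' = (-0.7472, 0.6626, -0.0226, -0.0451)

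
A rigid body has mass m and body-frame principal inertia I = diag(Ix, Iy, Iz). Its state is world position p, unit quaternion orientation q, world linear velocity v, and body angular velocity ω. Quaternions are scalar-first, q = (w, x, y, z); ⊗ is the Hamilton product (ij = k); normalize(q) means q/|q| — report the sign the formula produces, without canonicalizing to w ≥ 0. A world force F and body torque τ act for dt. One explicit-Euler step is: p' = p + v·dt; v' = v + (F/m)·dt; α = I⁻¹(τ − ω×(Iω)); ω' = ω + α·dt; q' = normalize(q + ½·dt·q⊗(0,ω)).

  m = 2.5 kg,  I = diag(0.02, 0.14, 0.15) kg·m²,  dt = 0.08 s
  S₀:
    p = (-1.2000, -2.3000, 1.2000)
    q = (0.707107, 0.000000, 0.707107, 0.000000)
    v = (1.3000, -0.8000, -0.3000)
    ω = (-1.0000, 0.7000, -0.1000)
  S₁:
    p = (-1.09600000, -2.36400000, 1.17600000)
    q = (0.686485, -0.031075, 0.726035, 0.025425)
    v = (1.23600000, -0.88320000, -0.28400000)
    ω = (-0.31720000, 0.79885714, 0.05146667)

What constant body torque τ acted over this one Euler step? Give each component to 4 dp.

ω₁ − ω₀ = (0.68280000, 0.09885714, 0.15146667)
applied torque τ = (0.1700, 0.1600, 0.2000)

τ = (0.1700, 0.1600, 0.2000)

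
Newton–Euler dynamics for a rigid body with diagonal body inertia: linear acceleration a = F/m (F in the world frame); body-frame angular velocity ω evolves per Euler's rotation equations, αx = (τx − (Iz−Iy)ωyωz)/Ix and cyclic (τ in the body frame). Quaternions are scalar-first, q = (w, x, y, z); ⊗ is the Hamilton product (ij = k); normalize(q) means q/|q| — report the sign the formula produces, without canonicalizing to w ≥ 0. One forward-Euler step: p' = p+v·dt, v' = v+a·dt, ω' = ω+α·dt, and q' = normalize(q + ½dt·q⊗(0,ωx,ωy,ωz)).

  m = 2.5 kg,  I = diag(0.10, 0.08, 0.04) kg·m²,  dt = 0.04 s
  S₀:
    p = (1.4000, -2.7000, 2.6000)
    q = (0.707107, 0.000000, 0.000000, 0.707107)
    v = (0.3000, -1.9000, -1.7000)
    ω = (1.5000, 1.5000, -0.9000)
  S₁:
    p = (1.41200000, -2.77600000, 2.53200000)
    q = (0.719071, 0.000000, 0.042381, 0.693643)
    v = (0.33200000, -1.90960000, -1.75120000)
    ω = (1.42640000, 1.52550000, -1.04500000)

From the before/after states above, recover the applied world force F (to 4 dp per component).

F = (2.0000, -0.6000, -3.2000)

velocity change Δv = (0.03200000, -0.00960000, -0.05120000)
F = m·Δv/dt = (2.0000, -0.6000, -3.2000)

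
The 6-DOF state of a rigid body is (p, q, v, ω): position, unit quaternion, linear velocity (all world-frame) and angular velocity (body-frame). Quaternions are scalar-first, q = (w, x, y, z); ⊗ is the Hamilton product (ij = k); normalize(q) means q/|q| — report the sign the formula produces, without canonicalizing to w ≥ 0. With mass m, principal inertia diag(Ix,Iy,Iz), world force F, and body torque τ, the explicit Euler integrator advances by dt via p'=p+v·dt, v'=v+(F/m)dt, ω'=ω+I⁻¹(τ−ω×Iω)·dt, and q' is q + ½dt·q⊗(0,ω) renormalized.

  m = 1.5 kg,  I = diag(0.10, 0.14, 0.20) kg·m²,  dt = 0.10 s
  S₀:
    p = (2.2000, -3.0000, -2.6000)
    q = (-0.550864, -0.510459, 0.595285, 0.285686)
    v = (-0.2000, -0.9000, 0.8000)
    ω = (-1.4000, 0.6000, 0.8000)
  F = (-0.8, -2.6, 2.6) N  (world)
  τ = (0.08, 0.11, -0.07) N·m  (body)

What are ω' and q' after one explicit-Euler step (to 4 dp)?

ω' = (-1.3488, 0.5986, 0.7818)
q' = (-0.6136, -0.4550, 0.5770, 0.2889)

angular accel α = (0.5120, -0.0143, -0.1820)
ω + α·dt = (-1.3488, 0.5986, 0.7818)
2q̇ = q⊗(0,ω) = (-1.3003624, 1.0760260, -0.3221116, 0.0864324)
q + ½dt·q⊗(0,ω), renormalized = (-0.6136, -0.4550, 0.5770, 0.2889)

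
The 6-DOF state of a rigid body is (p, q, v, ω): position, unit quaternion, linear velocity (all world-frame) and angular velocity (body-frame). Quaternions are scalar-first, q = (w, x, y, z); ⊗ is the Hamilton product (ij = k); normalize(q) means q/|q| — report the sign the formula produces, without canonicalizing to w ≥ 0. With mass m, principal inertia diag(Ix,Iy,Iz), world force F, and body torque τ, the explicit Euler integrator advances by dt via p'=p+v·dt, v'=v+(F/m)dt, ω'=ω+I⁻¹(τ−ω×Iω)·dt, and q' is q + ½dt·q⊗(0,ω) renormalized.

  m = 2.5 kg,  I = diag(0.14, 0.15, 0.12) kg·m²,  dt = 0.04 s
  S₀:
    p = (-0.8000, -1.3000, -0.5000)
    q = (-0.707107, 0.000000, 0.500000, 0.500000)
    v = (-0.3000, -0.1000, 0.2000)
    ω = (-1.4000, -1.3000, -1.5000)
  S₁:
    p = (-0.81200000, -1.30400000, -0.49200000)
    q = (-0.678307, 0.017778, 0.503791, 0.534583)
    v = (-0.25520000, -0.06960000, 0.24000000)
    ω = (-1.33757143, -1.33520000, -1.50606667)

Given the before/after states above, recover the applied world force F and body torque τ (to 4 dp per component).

F = (2.8000, 1.9000, 2.5000)
τ = (0.1600, -0.0900, 0.0000)

Δv = v₁−v₀ = (0.04480000, 0.03040000, 0.04000000)
m·(v₁−v₀)/dt = (2.8000, 1.9000, 2.5000)
rate change Δω = (0.06242857, -0.03520000, -0.00606667)
I·α + gyro = (0.1600, -0.0900, 0.0000)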